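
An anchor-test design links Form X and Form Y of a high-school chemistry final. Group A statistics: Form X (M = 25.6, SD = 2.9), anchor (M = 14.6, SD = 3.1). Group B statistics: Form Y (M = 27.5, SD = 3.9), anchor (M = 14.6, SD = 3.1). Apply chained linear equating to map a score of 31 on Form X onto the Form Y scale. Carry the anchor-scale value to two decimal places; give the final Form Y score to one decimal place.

Form X → anchor (Group A): v = (3.1/2.9)(31 − 25.6) + 14.6 = 20.37
anchor → Form Y (Group B): y = (3.9/3.1)(20.37 − 14.6) + 27.5 = 34.8

34.8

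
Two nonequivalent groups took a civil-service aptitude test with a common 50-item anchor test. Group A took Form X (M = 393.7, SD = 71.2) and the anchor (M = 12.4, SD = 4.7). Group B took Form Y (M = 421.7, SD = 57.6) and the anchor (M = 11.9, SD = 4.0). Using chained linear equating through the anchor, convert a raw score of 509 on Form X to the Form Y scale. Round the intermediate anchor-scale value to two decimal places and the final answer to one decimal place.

Form X → anchor (Group A): v = (4.7/71.2)(509 − 393.7) + 12.4 = 20.01
anchor → Form Y (Group B): y = (57.6/4.0)(20.01 − 11.9) + 421.7 = 538.5

538.5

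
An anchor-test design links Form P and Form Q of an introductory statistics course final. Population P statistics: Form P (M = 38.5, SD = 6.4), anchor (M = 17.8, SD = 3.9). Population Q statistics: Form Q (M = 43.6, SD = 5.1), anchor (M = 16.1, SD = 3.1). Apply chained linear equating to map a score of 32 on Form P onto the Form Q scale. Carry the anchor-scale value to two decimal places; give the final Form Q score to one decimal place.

Form P → anchor (Population P): v = (3.9/6.4)(32 − 38.5) + 17.8 = 13.84
anchor → Form Q (Population Q): y = (5.1/3.1)(13.84 − 16.1) + 43.6 = 39.9

39.9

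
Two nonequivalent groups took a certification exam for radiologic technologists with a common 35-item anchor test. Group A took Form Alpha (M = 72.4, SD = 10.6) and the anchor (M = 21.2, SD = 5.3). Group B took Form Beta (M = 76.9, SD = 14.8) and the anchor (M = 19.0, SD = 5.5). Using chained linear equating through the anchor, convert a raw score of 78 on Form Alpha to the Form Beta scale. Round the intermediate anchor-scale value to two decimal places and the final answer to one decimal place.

Form Alpha → anchor (Group A): v = (5.3/10.6)(78 − 72.4) + 21.2 = 24.00
anchor → Form Beta (Group B): y = (14.8/5.5)(24.00 − 19.0) + 76.9 = 90.4

90.4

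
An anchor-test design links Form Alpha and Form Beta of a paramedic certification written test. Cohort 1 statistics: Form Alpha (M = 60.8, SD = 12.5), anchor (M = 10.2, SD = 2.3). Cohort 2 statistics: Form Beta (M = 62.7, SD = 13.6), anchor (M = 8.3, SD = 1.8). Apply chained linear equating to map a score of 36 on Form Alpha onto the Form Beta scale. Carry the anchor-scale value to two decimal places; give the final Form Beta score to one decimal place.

Form Alpha → anchor (Cohort 1): v = (2.3/12.5)(36 − 60.8) + 10.2 = 5.64
anchor → Form Beta (Cohort 2): y = (13.6/1.8)(5.64 − 8.3) + 62.7 = 42.6

42.6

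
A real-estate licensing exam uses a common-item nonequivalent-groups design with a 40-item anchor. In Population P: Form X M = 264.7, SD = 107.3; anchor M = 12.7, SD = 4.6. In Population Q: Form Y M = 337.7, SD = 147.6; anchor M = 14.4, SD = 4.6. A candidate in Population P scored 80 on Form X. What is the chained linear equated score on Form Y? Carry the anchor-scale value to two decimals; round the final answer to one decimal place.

29.0

Form X → anchor (Population P): v = (4.6/107.3)(80 − 264.7) + 12.7 = 4.78
anchor → Form Y (Population Q): y = (147.6/4.6)(4.78 − 14.4) + 337.7 = 29.0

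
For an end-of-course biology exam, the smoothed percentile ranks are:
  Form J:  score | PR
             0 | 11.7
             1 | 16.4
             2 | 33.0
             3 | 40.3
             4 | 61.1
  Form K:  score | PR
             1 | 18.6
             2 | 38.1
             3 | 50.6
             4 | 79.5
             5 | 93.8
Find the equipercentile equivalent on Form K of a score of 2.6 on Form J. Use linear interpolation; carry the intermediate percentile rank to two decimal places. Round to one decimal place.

2.0

PR of 2.6 on Form J: 33.0 + (2.6 − 2)/(3 − 2) × (40.3 − 33.0) = 37.38
On Form K, PR 37.38 falls between score 1 (PR 18.6) and 2 (PR 38.1).
Interpolate: 1 + (37.38 − 18.6)/(38.1 − 18.6) × (2 − 1) = 2.0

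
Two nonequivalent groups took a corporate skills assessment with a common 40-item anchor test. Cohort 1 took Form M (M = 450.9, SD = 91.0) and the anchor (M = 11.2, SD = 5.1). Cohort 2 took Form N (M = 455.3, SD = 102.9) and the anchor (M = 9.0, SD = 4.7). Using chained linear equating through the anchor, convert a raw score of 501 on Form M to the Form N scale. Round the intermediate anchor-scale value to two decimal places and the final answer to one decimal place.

565.0

Form M → anchor (Cohort 1): v = (5.1/91.0)(501 − 450.9) + 11.2 = 14.01
anchor → Form N (Cohort 2): y = (102.9/4.7)(14.01 − 9.0) + 455.3 = 565.0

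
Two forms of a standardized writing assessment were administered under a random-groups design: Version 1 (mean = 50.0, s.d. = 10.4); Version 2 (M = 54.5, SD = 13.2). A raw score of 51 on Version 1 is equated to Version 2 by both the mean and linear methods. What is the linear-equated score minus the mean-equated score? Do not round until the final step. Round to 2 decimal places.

Mean-equated: 51 + (54.5 − 50.0) = 55.50
Linear-equated: (13.2/10.4)(51 − 50.0) + 54.5 = 55.769
Difference = 55.769 − 55.50 = 0.27

0.27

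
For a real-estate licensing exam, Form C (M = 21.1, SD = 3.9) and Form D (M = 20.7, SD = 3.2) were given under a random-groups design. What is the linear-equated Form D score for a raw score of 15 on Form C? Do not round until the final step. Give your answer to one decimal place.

Linear equating: y = (SD_Y/SD_X)(x − M_X) + M_Y
y = (3.2/3.9)(15 − 21.1) + 20.7
y = 0.820513 × -6.1 + 20.7 = -5.0051 + 20.7 = 15.7

15.7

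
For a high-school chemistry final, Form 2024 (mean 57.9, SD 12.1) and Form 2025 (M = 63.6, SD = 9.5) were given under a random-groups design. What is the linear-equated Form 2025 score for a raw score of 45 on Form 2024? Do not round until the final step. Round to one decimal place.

Linear equating: y = (SD_Y/SD_X)(x − M_X) + M_Y
y = (9.5/12.1)(45 − 57.9) + 63.6
y = 0.785124 × -12.9 + 63.6 = -10.1281 + 63.6 = 53.5

53.5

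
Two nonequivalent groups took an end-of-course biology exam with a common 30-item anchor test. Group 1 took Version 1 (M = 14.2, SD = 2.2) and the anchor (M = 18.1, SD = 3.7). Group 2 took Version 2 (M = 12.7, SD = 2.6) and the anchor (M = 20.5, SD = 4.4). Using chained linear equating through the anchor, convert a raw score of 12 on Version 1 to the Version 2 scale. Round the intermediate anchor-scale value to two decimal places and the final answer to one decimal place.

Version 1 → anchor (Group 1): v = (3.7/2.2)(12 − 14.2) + 18.1 = 14.40
anchor → Version 2 (Group 2): y = (2.6/4.4)(14.40 − 20.5) + 12.7 = 9.1

9.1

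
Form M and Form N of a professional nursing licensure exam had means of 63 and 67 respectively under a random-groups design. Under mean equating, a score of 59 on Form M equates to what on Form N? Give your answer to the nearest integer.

Mean equating: y = x + (M_Y − M_X) = 59 + (67 − 63) = 63

63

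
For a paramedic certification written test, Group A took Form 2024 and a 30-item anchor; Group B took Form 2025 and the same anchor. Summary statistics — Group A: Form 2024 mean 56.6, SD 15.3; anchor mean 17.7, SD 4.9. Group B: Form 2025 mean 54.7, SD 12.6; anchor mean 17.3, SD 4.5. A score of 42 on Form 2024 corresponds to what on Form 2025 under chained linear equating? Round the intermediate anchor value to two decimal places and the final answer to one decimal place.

Form 2024 → anchor (Group A): v = (4.9/15.3)(42 − 56.6) + 17.7 = 13.02
anchor → Form 2025 (Group B): y = (12.6/4.5)(13.02 − 17.3) + 54.7 = 42.7

42.7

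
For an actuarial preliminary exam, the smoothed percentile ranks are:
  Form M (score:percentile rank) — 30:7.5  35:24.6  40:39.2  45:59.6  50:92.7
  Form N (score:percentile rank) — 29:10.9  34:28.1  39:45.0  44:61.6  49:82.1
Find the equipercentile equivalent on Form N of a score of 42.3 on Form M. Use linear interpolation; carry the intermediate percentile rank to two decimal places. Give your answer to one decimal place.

PR of 42.3 on Form M: 39.2 + (42.3 − 40)/(45 − 40) × (59.6 − 39.2) = 48.58
On Form N, PR 48.58 falls between score 39 (PR 45.0) and 44 (PR 61.6).
Interpolate: 39 + (48.58 − 45.0)/(61.6 − 45.0) × (44 − 39) = 40.1

40.1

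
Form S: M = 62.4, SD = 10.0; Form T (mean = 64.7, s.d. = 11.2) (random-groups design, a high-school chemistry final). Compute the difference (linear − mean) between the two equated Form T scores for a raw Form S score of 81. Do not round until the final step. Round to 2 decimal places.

2.23

Mean-equated: 81 + (64.7 − 62.4) = 83.30
Linear-equated: (11.2/10.0)(81 − 62.4) + 64.7 = 85.532
Difference = 85.532 − 83.30 = 2.23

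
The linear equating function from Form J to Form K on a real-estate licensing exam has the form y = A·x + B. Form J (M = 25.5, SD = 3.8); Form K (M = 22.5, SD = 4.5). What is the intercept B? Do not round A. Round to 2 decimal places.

-7.70

A = SD_Y / SD_X = 4.5 / 3.8 = 1.184211
B = M_Y − A·M_X = 22.5 − 1.184211 × 25.5 = -7.70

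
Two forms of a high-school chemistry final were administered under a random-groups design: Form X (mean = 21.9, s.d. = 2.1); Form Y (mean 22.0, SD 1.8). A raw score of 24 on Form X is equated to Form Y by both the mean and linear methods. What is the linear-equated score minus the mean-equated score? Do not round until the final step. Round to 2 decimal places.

-0.30

Mean-equated: 24 + (22.0 − 21.9) = 24.10
Linear-equated: (1.8/2.1)(24 − 21.9) + 22.0 = 23.800
Difference = 23.800 − 24.10 = -0.30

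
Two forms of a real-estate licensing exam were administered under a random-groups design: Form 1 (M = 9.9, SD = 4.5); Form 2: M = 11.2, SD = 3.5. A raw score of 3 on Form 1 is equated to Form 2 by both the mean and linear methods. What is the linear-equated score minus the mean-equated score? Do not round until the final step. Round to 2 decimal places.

1.53

Mean-equated: 3 + (11.2 − 9.9) = 4.30
Linear-equated: (3.5/4.5)(3 − 9.9) + 11.2 = 5.833
Difference = 5.833 − 4.30 = 1.53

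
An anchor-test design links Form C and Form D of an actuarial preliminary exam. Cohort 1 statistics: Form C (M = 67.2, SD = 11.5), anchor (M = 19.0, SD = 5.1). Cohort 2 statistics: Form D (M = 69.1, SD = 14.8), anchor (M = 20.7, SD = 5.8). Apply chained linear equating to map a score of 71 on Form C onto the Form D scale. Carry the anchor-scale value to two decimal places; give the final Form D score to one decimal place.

69.1

Form C → anchor (Cohort 1): v = (5.1/11.5)(71 − 67.2) + 19.0 = 20.69
anchor → Form D (Cohort 2): y = (14.8/5.8)(20.69 − 20.7) + 69.1 = 69.1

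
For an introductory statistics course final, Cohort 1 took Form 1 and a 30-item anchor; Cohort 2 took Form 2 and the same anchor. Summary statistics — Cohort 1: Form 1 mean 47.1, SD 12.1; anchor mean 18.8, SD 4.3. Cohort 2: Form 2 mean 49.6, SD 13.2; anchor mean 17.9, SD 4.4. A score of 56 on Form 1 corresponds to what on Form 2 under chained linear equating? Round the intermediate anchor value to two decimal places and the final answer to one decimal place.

61.8

Form 1 → anchor (Cohort 1): v = (4.3/12.1)(56 − 47.1) + 18.8 = 21.96
anchor → Form 2 (Cohort 2): y = (13.2/4.4)(21.96 − 17.9) + 49.6 = 61.8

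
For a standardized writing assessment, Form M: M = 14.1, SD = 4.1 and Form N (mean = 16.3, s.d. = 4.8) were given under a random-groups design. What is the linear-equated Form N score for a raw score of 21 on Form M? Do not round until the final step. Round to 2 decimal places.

Linear equating: y = (SD_Y/SD_X)(x − M_X) + M_Y
y = (4.8/4.1)(21 − 14.1) + 16.3
y = 1.170732 × 6.9 + 16.3 = 8.0780 + 16.3 = 24.38

24.38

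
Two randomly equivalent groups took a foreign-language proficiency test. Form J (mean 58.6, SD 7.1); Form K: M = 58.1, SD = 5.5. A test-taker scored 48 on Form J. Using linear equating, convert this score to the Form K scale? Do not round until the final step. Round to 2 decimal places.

Linear equating: y = (SD_Y/SD_X)(x − M_X) + M_Y
y = (5.5/7.1)(48 − 58.6) + 58.1
y = 0.774648 × -10.6 + 58.1 = -8.2113 + 58.1 = 49.89

49.89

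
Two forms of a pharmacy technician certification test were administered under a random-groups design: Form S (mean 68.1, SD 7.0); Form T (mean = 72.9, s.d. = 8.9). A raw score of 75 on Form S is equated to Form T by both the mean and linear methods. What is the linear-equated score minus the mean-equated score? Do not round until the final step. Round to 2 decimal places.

Mean-equated: 75 + (72.9 − 68.1) = 79.80
Linear-equated: (8.9/7.0)(75 − 68.1) + 72.9 = 81.673
Difference = 81.673 − 79.80 = 1.87

1.87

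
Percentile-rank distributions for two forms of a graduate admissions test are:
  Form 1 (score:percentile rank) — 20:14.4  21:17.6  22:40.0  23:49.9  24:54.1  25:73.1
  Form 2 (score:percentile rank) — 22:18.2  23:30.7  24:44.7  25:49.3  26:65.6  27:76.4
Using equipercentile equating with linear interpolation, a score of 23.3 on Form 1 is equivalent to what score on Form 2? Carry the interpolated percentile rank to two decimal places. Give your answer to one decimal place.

PR of 23.3 on Form 1: 49.9 + (23.3 − 23)/(24 − 23) × (54.1 − 49.9) = 51.16
On Form 2, PR 51.16 falls between score 25 (PR 49.3) and 26 (PR 65.6).
Interpolate: 25 + (51.16 − 49.3)/(65.6 − 49.3) × (26 − 25) = 25.1

25.1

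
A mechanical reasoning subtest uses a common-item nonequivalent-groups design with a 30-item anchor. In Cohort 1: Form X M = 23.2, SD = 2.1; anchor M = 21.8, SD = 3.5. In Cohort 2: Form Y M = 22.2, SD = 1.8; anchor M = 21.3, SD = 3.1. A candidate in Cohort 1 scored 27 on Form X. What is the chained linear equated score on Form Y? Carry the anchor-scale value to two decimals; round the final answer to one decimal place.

26.2

Form X → anchor (Cohort 1): v = (3.5/2.1)(27 − 23.2) + 21.8 = 28.13
anchor → Form Y (Cohort 2): y = (1.8/3.1)(28.13 − 21.3) + 22.2 = 26.2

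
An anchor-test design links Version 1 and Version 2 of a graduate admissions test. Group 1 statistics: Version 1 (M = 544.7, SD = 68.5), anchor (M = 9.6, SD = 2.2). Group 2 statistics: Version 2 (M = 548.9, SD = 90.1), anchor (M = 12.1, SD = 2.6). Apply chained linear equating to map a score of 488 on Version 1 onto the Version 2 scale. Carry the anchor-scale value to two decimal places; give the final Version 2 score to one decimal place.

399.2

Version 1 → anchor (Group 1): v = (2.2/68.5)(488 − 544.7) + 9.6 = 7.78
anchor → Version 2 (Group 2): y = (90.1/2.6)(7.78 − 12.1) + 548.9 = 399.2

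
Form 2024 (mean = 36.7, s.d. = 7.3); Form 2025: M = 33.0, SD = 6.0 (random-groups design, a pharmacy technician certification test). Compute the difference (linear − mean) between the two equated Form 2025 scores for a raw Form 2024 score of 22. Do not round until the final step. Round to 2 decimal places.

Mean-equated: 22 + (33.0 − 36.7) = 18.30
Linear-equated: (6.0/7.3)(22 − 36.7) + 33.0 = 20.918
Difference = 20.918 − 18.30 = 2.62

2.62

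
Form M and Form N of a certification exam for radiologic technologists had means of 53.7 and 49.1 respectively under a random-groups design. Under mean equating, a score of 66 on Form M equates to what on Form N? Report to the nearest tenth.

61.4

Mean equating: y = x + (M_Y − M_X) = 66 + (49.1 − 53.7) = 61.4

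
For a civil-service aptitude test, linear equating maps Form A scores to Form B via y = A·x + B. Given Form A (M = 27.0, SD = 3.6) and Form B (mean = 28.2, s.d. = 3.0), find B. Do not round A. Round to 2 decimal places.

5.70

A = SD_Y / SD_X = 3.0 / 3.6 = 0.833333
B = M_Y − A·M_X = 28.2 − 0.833333 × 27.0 = 5.70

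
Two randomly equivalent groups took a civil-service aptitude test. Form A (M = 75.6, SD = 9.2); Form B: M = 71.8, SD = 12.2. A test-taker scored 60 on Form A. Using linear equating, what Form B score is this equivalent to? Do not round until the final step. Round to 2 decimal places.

51.11

Linear equating: y = (SD_Y/SD_X)(x − M_X) + M_Y
y = (12.2/9.2)(60 − 75.6) + 71.8
y = 1.326087 × -15.6 + 71.8 = -20.6870 + 71.8 = 51.11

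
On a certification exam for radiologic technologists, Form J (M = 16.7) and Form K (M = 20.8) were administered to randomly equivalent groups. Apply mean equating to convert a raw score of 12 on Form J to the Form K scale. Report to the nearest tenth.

Mean equating: y = x + (M_Y − M_X) = 12 + (20.8 − 16.7) = 16.1

16.1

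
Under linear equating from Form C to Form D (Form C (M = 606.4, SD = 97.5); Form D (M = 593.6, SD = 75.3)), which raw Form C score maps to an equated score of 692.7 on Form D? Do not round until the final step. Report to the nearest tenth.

Invert y = (SD_Y/SD_X)(x − M_X) + M_Y:
x = (SD_X/SD_Y)(y − M_Y) + M_X = (97.5/75.3)(692.7 − 593.6) + 606.4
x = 1.294821 × 99.100 + 606.4 = 734.7

734.7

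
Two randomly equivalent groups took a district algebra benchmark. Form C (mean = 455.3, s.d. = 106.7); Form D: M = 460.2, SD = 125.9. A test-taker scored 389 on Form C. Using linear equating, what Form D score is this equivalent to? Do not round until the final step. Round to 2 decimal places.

Linear equating: y = (SD_Y/SD_X)(x − M_X) + M_Y
y = (125.9/106.7)(389 − 455.3) + 460.2
y = 1.179944 × -66.3 + 460.2 = -78.2303 + 460.2 = 381.97

381.97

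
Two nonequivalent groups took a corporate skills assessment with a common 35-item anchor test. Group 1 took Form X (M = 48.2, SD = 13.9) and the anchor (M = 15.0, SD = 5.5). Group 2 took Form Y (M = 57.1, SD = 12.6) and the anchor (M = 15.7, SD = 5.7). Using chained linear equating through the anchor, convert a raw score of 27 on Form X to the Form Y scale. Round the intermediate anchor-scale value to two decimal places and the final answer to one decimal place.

Form X → anchor (Group 1): v = (5.5/13.9)(27 − 48.2) + 15.0 = 6.61
anchor → Form Y (Group 2): y = (12.6/5.7)(6.61 − 15.7) + 57.1 = 37.0

37.0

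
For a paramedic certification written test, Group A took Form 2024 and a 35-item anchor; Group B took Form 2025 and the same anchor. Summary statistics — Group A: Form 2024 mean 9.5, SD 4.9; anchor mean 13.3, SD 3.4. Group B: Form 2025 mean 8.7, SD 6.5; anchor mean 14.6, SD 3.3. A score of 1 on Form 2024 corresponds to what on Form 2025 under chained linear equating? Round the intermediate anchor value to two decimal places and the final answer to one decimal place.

Form 2024 → anchor (Group A): v = (3.4/4.9)(1 − 9.5) + 13.3 = 7.40
anchor → Form 2025 (Group B): y = (6.5/3.3)(7.40 − 14.6) + 8.7 = -5.5

-5.5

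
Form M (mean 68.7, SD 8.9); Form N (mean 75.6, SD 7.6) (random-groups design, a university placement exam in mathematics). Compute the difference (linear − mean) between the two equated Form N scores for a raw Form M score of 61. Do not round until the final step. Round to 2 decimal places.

1.12

Mean-equated: 61 + (75.6 − 68.7) = 67.90
Linear-equated: (7.6/8.9)(61 − 68.7) + 75.6 = 69.025
Difference = 69.025 − 67.90 = 1.12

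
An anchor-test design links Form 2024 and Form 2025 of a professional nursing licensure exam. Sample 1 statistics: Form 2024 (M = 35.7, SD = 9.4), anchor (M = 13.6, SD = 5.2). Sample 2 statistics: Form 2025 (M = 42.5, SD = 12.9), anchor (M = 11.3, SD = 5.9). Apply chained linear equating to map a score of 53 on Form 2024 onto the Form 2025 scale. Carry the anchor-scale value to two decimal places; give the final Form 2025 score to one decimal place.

Form 2024 → anchor (Sample 1): v = (5.2/9.4)(53 − 35.7) + 13.6 = 23.17
anchor → Form 2025 (Sample 2): y = (12.9/5.9)(23.17 − 11.3) + 42.5 = 68.5

68.5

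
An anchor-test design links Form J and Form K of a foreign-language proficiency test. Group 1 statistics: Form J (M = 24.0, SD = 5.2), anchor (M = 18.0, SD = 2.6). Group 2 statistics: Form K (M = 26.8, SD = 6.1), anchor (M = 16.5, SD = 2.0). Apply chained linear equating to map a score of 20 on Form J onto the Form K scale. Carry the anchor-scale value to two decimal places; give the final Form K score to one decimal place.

25.3

Form J → anchor (Group 1): v = (2.6/5.2)(20 − 24.0) + 18.0 = 16.00
anchor → Form K (Group 2): y = (6.1/2.0)(16.00 − 16.5) + 26.8 = 25.3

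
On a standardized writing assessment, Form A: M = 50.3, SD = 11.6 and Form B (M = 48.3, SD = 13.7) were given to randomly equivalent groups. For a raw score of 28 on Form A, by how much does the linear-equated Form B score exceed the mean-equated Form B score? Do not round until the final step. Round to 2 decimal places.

-4.04

Mean-equated: 28 + (48.3 − 50.3) = 26.00
Linear-equated: (13.7/11.6)(28 − 50.3) + 48.3 = 21.963
Difference = 21.963 − 26.00 = -4.04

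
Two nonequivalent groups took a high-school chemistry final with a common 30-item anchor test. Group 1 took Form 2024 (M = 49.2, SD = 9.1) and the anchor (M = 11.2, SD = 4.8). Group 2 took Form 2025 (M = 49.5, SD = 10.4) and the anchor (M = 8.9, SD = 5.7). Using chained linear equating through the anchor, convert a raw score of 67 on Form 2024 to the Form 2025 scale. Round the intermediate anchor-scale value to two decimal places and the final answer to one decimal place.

Form 2024 → anchor (Group 1): v = (4.8/9.1)(67 − 49.2) + 11.2 = 20.59
anchor → Form 2025 (Group 2): y = (10.4/5.7)(20.59 − 8.9) + 49.5 = 70.8

70.8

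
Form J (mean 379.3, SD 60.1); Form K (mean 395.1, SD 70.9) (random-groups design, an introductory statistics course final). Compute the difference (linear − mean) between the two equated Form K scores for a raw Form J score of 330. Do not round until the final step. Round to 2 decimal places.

-8.86

Mean-equated: 330 + (395.1 − 379.3) = 345.80
Linear-equated: (70.9/60.1)(330 − 379.3) + 395.1 = 336.941
Difference = 336.941 − 345.80 = -8.86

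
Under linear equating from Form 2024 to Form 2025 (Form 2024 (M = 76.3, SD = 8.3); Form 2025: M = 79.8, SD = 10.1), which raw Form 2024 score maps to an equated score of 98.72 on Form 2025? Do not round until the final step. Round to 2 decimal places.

Invert y = (SD_Y/SD_X)(x − M_X) + M_Y:
x = (SD_X/SD_Y)(y − M_Y) + M_X = (8.3/10.1)(98.72 − 79.8) + 76.3
x = 0.821782 × 18.920 + 76.3 = 91.85

91.85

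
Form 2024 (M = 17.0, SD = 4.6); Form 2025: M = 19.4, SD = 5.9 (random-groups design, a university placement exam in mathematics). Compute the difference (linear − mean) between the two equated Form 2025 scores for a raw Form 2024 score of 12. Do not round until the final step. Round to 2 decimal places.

Mean-equated: 12 + (19.4 − 17.0) = 14.40
Linear-equated: (5.9/4.6)(12 − 17.0) + 19.4 = 12.987
Difference = 12.987 − 14.40 = -1.41

-1.41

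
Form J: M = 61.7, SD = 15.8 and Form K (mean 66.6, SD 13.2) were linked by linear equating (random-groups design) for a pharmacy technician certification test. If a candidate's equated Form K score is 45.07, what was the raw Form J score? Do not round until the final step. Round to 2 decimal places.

35.93

Invert y = (SD_Y/SD_X)(x − M_X) + M_Y:
x = (SD_X/SD_Y)(y − M_Y) + M_X = (15.8/13.2)(45.07 − 66.6) + 61.7
x = 1.196970 × -21.530 + 61.7 = 35.93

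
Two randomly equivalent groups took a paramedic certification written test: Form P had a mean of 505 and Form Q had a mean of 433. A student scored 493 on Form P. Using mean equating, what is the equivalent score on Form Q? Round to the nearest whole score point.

421

Mean equating: y = x + (M_Y − M_X) = 493 + (433 − 505) = 421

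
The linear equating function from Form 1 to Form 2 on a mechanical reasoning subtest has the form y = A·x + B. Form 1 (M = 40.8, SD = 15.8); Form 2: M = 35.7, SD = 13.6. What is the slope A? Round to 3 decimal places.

A = SD_Y / SD_X = 13.6 / 15.8 = 0.861

0.861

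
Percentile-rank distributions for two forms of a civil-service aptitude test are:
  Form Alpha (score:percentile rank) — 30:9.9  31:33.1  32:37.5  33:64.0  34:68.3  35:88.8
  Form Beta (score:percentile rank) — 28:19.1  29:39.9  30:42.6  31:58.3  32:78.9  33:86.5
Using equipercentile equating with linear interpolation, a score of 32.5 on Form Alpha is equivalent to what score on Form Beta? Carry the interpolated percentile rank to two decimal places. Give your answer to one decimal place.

30.5

PR of 32.5 on Form Alpha: 37.5 + (32.5 − 32)/(33 − 32) × (64.0 − 37.5) = 50.75
On Form Beta, PR 50.75 falls between score 30 (PR 42.6) and 31 (PR 58.3).
Interpolate: 30 + (50.75 − 42.6)/(58.3 − 42.6) × (31 − 30) = 30.5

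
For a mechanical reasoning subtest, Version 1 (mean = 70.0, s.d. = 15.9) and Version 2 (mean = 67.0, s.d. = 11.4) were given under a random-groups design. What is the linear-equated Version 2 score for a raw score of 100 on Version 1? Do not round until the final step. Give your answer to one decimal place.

88.5

Linear equating: y = (SD_Y/SD_X)(x − M_X) + M_Y
y = (11.4/15.9)(100 − 70.0) + 67.0
y = 0.716981 × 30.0 + 67.0 = 21.5094 + 67.0 = 88.5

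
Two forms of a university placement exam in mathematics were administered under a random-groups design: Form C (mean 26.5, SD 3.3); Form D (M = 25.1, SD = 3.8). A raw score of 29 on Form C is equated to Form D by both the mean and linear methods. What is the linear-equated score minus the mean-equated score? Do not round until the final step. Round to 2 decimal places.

Mean-equated: 29 + (25.1 − 26.5) = 27.60
Linear-equated: (3.8/3.3)(29 − 26.5) + 25.1 = 27.979
Difference = 27.979 − 27.60 = 0.38

0.38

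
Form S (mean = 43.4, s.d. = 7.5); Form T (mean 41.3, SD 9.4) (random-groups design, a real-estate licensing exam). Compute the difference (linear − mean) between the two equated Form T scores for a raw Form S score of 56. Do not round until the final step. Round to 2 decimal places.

Mean-equated: 56 + (41.3 − 43.4) = 53.90
Linear-equated: (9.4/7.5)(56 − 43.4) + 41.3 = 57.092
Difference = 57.092 − 53.90 = 3.19

3.19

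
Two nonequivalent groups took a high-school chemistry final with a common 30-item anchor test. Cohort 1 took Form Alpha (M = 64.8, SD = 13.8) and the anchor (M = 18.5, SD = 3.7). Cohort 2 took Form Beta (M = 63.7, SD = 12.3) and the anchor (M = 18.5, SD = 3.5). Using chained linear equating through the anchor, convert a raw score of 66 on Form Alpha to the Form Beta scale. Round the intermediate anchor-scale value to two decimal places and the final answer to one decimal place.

64.8

Form Alpha → anchor (Cohort 1): v = (3.7/13.8)(66 − 64.8) + 18.5 = 18.82
anchor → Form Beta (Cohort 2): y = (12.3/3.5)(18.82 − 18.5) + 63.7 = 64.8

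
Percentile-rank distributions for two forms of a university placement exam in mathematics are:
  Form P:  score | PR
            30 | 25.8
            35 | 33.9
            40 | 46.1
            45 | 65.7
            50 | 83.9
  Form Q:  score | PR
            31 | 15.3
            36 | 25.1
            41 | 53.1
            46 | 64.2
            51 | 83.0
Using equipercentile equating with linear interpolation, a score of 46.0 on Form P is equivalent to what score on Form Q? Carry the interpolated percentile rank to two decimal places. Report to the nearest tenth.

47.4

PR of 46.0 on Form P: 65.7 + (46.0 − 45)/(50 − 45) × (83.9 − 65.7) = 69.34
On Form Q, PR 69.34 falls between score 46 (PR 64.2) and 51 (PR 83.0).
Interpolate: 46 + (69.34 − 64.2)/(83.0 − 64.2) × (51 − 46) = 47.4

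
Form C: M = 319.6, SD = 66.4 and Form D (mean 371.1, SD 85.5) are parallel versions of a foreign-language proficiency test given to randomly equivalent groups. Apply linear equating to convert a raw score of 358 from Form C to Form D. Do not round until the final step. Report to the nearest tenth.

Linear equating: y = (SD_Y/SD_X)(x − M_X) + M_Y
y = (85.5/66.4)(358 − 319.6) + 371.1
y = 1.287651 × 38.4 + 371.1 = 49.4458 + 371.1 = 420.5

420.5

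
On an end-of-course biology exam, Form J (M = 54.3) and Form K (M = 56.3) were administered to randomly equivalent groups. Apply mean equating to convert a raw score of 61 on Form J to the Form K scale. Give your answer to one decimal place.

63.0

Mean equating: y = x + (M_Y − M_X) = 61 + (56.3 − 54.3) = 63.0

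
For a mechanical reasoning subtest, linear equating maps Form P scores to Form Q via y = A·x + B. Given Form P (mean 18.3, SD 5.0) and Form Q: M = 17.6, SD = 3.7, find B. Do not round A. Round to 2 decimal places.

4.06

A = SD_Y / SD_X = 3.7 / 5.0 = 0.740000
B = M_Y − A·M_X = 17.6 − 0.740000 × 18.3 = 4.06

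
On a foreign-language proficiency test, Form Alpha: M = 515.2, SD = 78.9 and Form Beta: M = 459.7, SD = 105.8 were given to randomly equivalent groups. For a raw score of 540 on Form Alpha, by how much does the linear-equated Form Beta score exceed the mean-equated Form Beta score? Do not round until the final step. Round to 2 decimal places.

Mean-equated: 540 + (459.7 − 515.2) = 484.50
Linear-equated: (105.8/78.9)(540 − 515.2) + 459.7 = 492.955
Difference = 492.955 − 484.50 = 8.46

8.46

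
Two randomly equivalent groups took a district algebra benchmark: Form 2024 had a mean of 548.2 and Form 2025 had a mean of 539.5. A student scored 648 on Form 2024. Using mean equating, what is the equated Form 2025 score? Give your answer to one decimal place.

639.3

Mean equating: y = x + (M_Y − M_X) = 648 + (539.5 − 548.2) = 639.3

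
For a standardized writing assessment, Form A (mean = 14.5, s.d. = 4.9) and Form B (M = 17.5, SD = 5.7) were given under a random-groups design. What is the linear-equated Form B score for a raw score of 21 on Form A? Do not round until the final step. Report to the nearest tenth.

Linear equating: y = (SD_Y/SD_X)(x − M_X) + M_Y
y = (5.7/4.9)(21 − 14.5) + 17.5
y = 1.163265 × 6.5 + 17.5 = 7.5612 + 17.5 = 25.1

25.1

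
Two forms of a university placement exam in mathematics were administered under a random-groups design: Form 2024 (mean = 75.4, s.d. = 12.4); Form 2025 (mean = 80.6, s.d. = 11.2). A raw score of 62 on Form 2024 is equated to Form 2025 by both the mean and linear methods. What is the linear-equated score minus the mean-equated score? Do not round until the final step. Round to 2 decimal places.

Mean-equated: 62 + (80.6 − 75.4) = 67.20
Linear-equated: (11.2/12.4)(62 − 75.4) + 80.6 = 68.497
Difference = 68.497 − 67.20 = 1.30

1.30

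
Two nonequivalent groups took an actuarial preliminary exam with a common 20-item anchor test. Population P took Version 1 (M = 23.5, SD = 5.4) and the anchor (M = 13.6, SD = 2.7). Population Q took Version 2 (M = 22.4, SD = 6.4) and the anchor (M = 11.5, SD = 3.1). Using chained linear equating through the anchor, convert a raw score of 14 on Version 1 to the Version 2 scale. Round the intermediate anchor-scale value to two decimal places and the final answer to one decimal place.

16.9

Version 1 → anchor (Population P): v = (2.7/5.4)(14 − 23.5) + 13.6 = 8.85
anchor → Version 2 (Population Q): y = (6.4/3.1)(8.85 − 11.5) + 22.4 = 16.9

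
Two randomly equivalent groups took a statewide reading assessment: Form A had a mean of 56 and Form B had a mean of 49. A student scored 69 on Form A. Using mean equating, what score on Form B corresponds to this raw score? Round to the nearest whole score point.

Mean equating: y = x + (M_Y − M_X) = 69 + (49 − 56) = 62

62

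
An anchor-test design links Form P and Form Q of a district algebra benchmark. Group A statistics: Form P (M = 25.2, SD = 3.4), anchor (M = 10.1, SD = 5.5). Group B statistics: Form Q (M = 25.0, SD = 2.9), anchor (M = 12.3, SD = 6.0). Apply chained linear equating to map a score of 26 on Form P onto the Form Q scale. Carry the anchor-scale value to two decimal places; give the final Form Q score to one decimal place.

24.6

Form P → anchor (Group A): v = (5.5/3.4)(26 − 25.2) + 10.1 = 11.39
anchor → Form Q (Group B): y = (2.9/6.0)(11.39 − 12.3) + 25.0 = 24.6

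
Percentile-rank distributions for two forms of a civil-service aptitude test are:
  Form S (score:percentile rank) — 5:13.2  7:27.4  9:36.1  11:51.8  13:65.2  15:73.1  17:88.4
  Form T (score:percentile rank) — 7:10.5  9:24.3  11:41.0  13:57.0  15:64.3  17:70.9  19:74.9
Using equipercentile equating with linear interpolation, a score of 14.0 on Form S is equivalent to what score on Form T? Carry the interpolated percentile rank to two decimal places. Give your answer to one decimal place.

PR of 14.0 on Form S: 65.2 + (14.0 − 13)/(15 − 13) × (73.1 − 65.2) = 69.15
On Form T, PR 69.15 falls between score 15 (PR 64.3) and 17 (PR 70.9).
Interpolate: 15 + (69.15 − 64.3)/(70.9 − 64.3) × (17 − 15) = 16.5

16.5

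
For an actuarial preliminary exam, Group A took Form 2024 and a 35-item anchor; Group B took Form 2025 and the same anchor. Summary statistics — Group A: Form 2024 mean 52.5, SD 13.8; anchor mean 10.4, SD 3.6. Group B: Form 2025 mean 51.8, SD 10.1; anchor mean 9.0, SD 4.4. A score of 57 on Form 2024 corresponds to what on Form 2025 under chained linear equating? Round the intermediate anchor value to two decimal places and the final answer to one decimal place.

57.7

Form 2024 → anchor (Group A): v = (3.6/13.8)(57 − 52.5) + 10.4 = 11.57
anchor → Form 2025 (Group B): y = (10.1/4.4)(11.57 − 9.0) + 51.8 = 57.7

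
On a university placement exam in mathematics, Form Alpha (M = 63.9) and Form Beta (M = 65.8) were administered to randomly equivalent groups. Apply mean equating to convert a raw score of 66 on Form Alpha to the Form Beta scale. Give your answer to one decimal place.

67.9

Mean equating: y = x + (M_Y − M_X) = 66 + (65.8 − 63.9) = 67.9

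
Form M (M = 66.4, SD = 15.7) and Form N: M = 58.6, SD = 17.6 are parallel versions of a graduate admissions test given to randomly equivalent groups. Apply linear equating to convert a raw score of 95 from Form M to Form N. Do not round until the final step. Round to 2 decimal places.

Linear equating: y = (SD_Y/SD_X)(x − M_X) + M_Y
y = (17.6/15.7)(95 − 66.4) + 58.6
y = 1.121019 × 28.6 + 58.6 = 32.0611 + 58.6 = 90.66

90.66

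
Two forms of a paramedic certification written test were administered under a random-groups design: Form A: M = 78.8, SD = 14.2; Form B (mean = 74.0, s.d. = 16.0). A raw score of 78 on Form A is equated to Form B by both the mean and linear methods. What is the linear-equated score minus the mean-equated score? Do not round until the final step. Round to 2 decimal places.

-0.10

Mean-equated: 78 + (74.0 − 78.8) = 73.20
Linear-equated: (16.0/14.2)(78 − 78.8) + 74.0 = 73.099
Difference = 73.099 − 73.20 = -0.10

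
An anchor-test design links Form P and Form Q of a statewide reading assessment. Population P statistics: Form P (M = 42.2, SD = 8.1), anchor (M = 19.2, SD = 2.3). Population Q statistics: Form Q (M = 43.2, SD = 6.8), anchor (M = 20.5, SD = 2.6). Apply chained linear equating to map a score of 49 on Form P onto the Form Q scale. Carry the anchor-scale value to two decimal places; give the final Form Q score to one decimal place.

Form P → anchor (Population P): v = (2.3/8.1)(49 − 42.2) + 19.2 = 21.13
anchor → Form Q (Population Q): y = (6.8/2.6)(21.13 − 20.5) + 43.2 = 44.8

44.8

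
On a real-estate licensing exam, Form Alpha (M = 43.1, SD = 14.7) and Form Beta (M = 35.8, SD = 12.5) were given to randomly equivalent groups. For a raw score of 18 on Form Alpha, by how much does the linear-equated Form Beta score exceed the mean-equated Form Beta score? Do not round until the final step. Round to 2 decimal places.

3.76

Mean-equated: 18 + (35.8 − 43.1) = 10.70
Linear-equated: (12.5/14.7)(18 − 43.1) + 35.8 = 14.456
Difference = 14.456 − 10.70 = 3.76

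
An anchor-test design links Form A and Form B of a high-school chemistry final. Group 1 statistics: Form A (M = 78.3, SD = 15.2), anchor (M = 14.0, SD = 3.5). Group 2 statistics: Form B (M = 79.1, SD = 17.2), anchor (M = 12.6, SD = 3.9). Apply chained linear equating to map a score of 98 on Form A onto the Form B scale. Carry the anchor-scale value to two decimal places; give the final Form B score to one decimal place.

Form A → anchor (Group 1): v = (3.5/15.2)(98 − 78.3) + 14.0 = 18.54
anchor → Form B (Group 2): y = (17.2/3.9)(18.54 − 12.6) + 79.1 = 105.3

105.3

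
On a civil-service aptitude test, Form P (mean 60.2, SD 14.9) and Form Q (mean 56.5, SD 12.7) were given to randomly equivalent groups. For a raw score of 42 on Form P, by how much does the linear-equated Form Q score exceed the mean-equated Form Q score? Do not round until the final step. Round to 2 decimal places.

2.69

Mean-equated: 42 + (56.5 − 60.2) = 38.30
Linear-equated: (12.7/14.9)(42 − 60.2) + 56.5 = 40.987
Difference = 40.987 − 38.30 = 2.69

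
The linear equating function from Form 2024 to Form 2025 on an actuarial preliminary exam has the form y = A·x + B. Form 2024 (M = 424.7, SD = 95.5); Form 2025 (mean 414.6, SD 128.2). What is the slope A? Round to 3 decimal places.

1.342

A = SD_Y / SD_X = 128.2 / 95.5 = 1.342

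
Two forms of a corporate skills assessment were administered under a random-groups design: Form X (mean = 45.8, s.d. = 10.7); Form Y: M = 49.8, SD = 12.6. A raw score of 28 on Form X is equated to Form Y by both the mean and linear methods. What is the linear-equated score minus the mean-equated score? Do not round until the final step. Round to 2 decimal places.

Mean-equated: 28 + (49.8 − 45.8) = 32.00
Linear-equated: (12.6/10.7)(28 − 45.8) + 49.8 = 28.839
Difference = 28.839 − 32.00 = -3.16

-3.16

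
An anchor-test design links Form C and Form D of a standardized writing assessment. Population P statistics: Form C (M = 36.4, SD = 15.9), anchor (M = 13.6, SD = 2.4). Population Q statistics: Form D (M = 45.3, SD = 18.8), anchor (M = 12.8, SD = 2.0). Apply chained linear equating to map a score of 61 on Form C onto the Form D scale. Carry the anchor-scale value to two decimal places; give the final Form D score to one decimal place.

Form C → anchor (Population P): v = (2.4/15.9)(61 − 36.4) + 13.6 = 17.31
anchor → Form D (Population Q): y = (18.8/2.0)(17.31 − 12.8) + 45.3 = 87.7

87.7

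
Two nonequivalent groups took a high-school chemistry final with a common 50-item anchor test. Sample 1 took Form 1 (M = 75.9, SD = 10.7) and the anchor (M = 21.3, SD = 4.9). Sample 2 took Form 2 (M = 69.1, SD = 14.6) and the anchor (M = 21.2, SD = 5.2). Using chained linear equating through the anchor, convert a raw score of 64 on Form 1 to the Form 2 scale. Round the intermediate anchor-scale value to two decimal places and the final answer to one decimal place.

Form 1 → anchor (Sample 1): v = (4.9/10.7)(64 − 75.9) + 21.3 = 15.85
anchor → Form 2 (Sample 2): y = (14.6/5.2)(15.85 − 21.2) + 69.1 = 54.1

54.1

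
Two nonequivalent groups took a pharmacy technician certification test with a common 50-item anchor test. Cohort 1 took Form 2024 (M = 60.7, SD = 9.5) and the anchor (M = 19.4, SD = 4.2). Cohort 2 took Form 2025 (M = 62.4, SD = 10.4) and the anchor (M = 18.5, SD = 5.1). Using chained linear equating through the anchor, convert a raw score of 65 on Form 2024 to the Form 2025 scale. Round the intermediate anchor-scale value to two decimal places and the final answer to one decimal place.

68.1

Form 2024 → anchor (Cohort 1): v = (4.2/9.5)(65 − 60.7) + 19.4 = 21.30
anchor → Form 2025 (Cohort 2): y = (10.4/5.1)(21.30 − 18.5) + 62.4 = 68.1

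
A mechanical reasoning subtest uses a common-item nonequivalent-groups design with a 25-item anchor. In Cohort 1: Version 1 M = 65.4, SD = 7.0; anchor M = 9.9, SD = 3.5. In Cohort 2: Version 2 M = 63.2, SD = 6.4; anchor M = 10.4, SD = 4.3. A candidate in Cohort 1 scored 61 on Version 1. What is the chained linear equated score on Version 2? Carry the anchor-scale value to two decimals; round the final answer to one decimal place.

59.2

Version 1 → anchor (Cohort 1): v = (3.5/7.0)(61 − 65.4) + 9.9 = 7.70
anchor → Version 2 (Cohort 2): y = (6.4/4.3)(7.70 − 10.4) + 63.2 = 59.2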